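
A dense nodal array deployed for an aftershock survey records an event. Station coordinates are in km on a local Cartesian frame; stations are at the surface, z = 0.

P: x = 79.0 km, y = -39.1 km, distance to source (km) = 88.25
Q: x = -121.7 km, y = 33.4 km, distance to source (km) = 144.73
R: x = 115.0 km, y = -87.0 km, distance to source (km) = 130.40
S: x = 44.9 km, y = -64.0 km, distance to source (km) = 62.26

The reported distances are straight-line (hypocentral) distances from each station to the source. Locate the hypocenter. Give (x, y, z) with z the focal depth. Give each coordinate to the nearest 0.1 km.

Each station gives a sphere (x−x_i)² + (y−y_i)² + z² = d_i² (stations at z=0).
Subtracting the P sphere from Q and R: z² cancels, leaving linear equations in x and y:
-401.4 x + 145.0 y = -5002.07
72.0 x − 95.8 y = 3808.09
Solving: x ≈ -2.605, y ≈ -41.708 km (keep extra digits for the depth step; rounded: -2.6, -41.7).
Then from the P sphere: z² = 88.25² − (x − 79.0)² − (y + 39.1)² with x = -2.605, y = -41.708, so z ≈ 33.495 ≈ 33.5 km.

(-2.6, -41.7, 33.5)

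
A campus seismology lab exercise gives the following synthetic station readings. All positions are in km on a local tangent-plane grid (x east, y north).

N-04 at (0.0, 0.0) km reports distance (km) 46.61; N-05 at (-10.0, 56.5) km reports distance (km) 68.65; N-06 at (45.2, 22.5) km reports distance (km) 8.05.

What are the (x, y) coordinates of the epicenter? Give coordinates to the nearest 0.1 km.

(44.3, 14.5)

Circle about each station: x² + y² = 46.61²; (x + 10.0)² + (y − 56.5)² = 68.65²; (x − 45.2)² + (y − 22.5)² = 8.05².
Subtracting pairs of circle equations eliminates x²+y² and gives linear equations (the radical axes):
-20.0 x + 113.0 y = 751.92
90.4 x + 45.0 y = 4656.98
Solving the 2×2 system: x ≈ 44.3, y ≈ 14.5 km.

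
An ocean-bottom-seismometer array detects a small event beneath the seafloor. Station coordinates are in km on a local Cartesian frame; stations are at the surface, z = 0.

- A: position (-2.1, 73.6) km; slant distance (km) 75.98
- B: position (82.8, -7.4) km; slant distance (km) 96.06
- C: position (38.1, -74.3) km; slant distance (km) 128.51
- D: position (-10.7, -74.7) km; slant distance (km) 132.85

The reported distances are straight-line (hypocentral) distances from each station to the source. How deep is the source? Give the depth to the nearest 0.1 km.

Each station gives a sphere (x−x_i)² + (y−y_i)² + z² = d_i² (stations at z=0).
Subtracting the A sphere from B and C: z² cancels, leaving linear equations in x and y:
169.8 x − 162.0 y = -1965.33
80.4 x − 295.8 y = -9191.13
Solving: x ≈ 24.397, y ≈ 37.703 km (keep extra digits for the depth step; rounded: 24.4, 37.7).
Then from the A sphere: z² = 75.98² − (x + 2.1)² − (y − 73.6)² with x = 24.397, y = 37.703, so z ≈ 61.500 ≈ 61.5 km.
Check against D (with the unrounded solution): distance 132.85 ≈ 132.85 km. ✓

depth ≈ 61.5 km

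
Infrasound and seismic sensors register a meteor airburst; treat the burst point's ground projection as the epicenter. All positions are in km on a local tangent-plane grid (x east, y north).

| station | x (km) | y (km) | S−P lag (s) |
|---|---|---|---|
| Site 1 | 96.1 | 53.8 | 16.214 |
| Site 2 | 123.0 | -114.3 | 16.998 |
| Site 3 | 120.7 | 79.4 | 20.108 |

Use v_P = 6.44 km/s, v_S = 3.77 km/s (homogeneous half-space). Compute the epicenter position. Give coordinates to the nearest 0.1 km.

Distance from S−P lag: d = Δt · v_P v_S / (v_P − v_S) = Δt · (6.44·3.77)/(6.44−3.77) ≈ 9.0932·Δt.
So d_Site 1 = 147.44, d_Site 2 = 154.57, d_Site 3 = 182.85 km.
Circle about each station: (x − 96.1)² + (y − 53.8)² = 147.44²; (x − 123.0)² + (y + 114.3)² = 154.57²; (x − 120.7)² + (y − 79.4)² = 182.85².
Subtracting pairs of circle equations eliminates x²+y² and gives linear equations (the radical axes):
53.8 x − 336.2 y = 13910.51
49.2 x + 51.2 y = -2952.37
Solving the 2×2 system: x ≈ -14.5, y ≈ -43.7 km.
Check against Site 1 (with the unrounded x, y): √((x − 96.1)²+(y − 53.8)²) = 147.46 ≈ 147.44 km. ✓

-14.5 km east, -43.7 km north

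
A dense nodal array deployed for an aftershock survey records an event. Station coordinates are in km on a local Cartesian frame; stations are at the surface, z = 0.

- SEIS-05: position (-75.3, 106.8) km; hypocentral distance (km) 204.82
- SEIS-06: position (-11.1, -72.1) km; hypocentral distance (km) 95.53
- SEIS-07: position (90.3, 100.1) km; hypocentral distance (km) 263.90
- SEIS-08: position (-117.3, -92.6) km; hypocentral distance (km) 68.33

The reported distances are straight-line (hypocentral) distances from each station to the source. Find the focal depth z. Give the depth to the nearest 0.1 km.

depth ≈ 59.5 km

Each station gives a sphere (x−x_i)² + (y−y_i)² + z² = d_i² (stations at z=0).
Subtracting the SEIS-05 sphere from SEIS-06 and SEIS-07: z² cancels, leaving linear equations in x and y:
128.4 x − 357.8 y = 21070.54
331.2 x − 13.4 y = -26594.21
Solving: x ≈ -83.897, y ≈ -88.996 km (keep extra digits for the depth step; rounded: -83.9, -89.0).
Then from the SEIS-05 sphere: z² = 204.82² − (x + 75.3)² − (y − 106.8)² with x = -83.897, y = -88.996, so z ≈ 59.508 ≈ 59.5 km.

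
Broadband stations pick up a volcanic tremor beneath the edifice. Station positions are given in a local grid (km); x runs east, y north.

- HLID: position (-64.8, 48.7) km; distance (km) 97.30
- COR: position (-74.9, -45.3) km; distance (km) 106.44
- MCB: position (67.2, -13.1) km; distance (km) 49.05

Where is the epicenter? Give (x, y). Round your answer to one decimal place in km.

Circle about each station: (x + 64.8)² + (y − 48.7)² = 97.30²; (x + 74.9)² + (y + 45.3)² = 106.44²; (x − 67.2)² + (y + 13.1)² = 49.05².
Subtracting pairs of circle equations eliminates x²+y² and gives linear equations (the radical axes):
-20.2 x − 188.0 y = -770.81
264.0 x − 123.6 y = 5178.11
Solving the 2×2 system: x ≈ 20.5, y ≈ 1.9 km.
Check against HLID (with the unrounded x, y): √((x + 64.8)²+(y − 48.7)²) = 97.30 ≈ 97.30 km. ✓

20.5 km east, 1.9 km north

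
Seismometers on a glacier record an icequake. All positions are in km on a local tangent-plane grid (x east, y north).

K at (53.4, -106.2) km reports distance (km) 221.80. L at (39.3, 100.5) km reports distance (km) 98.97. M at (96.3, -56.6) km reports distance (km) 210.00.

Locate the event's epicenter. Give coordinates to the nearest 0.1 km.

(-58.5, 85.3)

Circle about each station: (x − 53.4)² + (y + 106.2)² = 221.80²; (x − 39.3)² + (y − 100.5)² = 98.97²; (x − 96.3)² + (y + 56.6)² = 210.00².
Subtracting pairs of circle equations eliminates x²+y² and gives linear equations (the radical axes):
-28.2 x + 413.4 y = 36914.92
85.8 x + 99.2 y = 3442.49
Solving the 2×2 system: x ≈ -58.5, y ≈ 85.3 km.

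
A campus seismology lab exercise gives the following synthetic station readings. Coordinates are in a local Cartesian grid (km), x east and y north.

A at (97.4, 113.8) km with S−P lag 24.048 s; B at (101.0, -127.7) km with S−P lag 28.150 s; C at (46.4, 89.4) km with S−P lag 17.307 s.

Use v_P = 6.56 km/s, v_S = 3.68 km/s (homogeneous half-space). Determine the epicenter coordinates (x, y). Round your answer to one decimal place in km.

Distance from S−P lag: d = Δt · v_P v_S / (v_P − v_S) = Δt · (6.56·3.68)/(6.56−3.68) ≈ 8.3822·Δt.
So d_A = 201.58, d_B = 235.96, d_C = 145.07 km.
Circle about each station: (x − 97.4)² + (y − 113.8)² = 201.58²; (x − 101.0)² + (y + 127.7)² = 235.96²; (x − 46.4)² + (y − 89.4)² = 145.07².
Subtracting the A equation from the B and C equations removes the quadratic terms:
7.2 x − 483.0 y = -10971.54
-102.0 x − 48.8 y = 7297.31
Solving the 2×2 system: x ≈ -81.8, y ≈ 21.5 km.
Check against A (with the unrounded x, y): √((x − 97.4)²+(y − 113.8)²) = 201.60 ≈ 201.58 km. ✓

x ≈ -81.8 km, y ≈ 21.5 km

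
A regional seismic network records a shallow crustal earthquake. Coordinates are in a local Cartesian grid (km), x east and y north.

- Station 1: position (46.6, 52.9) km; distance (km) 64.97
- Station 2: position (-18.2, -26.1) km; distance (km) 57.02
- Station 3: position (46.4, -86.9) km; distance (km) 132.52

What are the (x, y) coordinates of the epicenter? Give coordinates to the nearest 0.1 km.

x ≈ -14.5 km, y ≈ 30.8 km

Circle about each station: (x − 46.6)² + (y − 52.9)² = 64.97²; (x + 18.2)² + (y + 26.1)² = 57.02²; (x − 46.4)² + (y + 86.9)² = 132.52².
Subtracting the Station 1 equation from the Station 2 and Station 3 equations removes the quadratic terms:
-129.6 x − 158.0 y = -2987.70
-0.4 x − 279.6 y = -8605.85
Solving the 2×2 system: x ≈ -14.5, y ≈ 30.8 km.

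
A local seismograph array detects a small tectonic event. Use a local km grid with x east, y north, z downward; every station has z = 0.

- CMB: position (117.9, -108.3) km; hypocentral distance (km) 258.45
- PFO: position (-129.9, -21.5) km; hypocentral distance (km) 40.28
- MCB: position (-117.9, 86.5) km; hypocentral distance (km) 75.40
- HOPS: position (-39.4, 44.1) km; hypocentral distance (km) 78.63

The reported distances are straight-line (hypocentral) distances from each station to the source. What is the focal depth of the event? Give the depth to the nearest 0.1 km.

Each station gives a sphere (x−x_i)² + (y−y_i)² + z² = d_i² (stations at z=0).
Subtracting the CMB sphere from PFO and MCB: z² cancels, leaving linear equations in x and y:
-495.6 x + 173.6 y = 56880.88
-471.6 x + 389.6 y = 56864.60
Solving: x ≈ -110.498, y ≈ 12.202 km (keep extra digits for the depth step; rounded: -110.5, 12.2).
Then from the CMB sphere: z² = 258.45² − (x − 117.9)² − (y + 108.3)² with x = -110.498, y = 12.202, so z ≈ 10.489 ≈ 10.5 km.

depth ≈ 10.5 km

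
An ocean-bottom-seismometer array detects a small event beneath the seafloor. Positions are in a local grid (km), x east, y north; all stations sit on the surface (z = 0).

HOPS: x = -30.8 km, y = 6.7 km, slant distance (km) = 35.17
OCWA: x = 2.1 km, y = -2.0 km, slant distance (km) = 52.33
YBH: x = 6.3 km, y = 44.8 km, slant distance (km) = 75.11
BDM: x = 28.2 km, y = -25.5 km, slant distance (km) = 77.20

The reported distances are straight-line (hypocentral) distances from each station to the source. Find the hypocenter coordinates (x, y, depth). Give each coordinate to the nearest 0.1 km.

Each station gives a sphere (x−x_i)² + (y−y_i)² + z² = d_i² (stations at z=0).
Subtracting the HOPS sphere from OCWA and YBH: z² cancels, leaving linear equations in x and y:
65.8 x − 17.4 y = -2486.62
74.2 x + 76.2 y = -3351.38
Solving: x ≈ -39.301, y ≈ -5.712 km (keep extra digits for the depth step; rounded: -39.3, -5.7).
Then from the HOPS sphere: z² = 35.17² − (x + 30.8)² − (y − 6.7)² with x = -39.301, y = -5.712, so z ≈ 31.790 ≈ 31.8 km.

(-39.3, -5.7, 31.8)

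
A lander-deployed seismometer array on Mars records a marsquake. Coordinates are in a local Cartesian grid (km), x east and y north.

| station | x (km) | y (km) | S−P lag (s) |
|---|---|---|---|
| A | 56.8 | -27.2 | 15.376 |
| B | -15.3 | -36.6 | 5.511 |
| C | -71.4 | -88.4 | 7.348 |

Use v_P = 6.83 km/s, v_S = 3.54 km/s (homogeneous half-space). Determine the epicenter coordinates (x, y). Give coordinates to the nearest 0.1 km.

x ≈ -55.8 km, y ≈ -36.7 km

Distance from S−P lag: d = Δt · v_P v_S / (v_P − v_S) = Δt · (6.83·3.54)/(6.83−3.54) ≈ 7.3490·Δt.
So d_A = 113.00, d_B = 40.50, d_C = 54.00 km.
Circle about each station: (x − 56.8)² + (y + 27.2)² = 113.00²; (x + 15.3)² + (y + 36.6)² = 40.50²; (x + 71.4)² + (y + 88.4)² = 54.00².
Subtracting pairs of circle equations eliminates x²+y² and gives linear equations (the radical axes):
-144.2 x − 18.8 y = 8736.32
-256.4 x − 122.4 y = 18799.44
Solving the 2×2 system: x ≈ -55.8, y ≈ -36.7 km.
Check against A (with the unrounded x, y): √((x − 56.8)²+(y + 27.2)²) = 113.00 ≈ 113.00 km. ✓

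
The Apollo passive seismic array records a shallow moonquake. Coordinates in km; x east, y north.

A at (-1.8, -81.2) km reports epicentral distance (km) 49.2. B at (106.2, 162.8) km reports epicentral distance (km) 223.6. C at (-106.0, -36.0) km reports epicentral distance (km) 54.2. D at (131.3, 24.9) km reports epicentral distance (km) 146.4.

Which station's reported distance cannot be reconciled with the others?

C

Solve using three stations at a time. Using A, B, D (subtract circle equations pairwise → linear system) gives (x, y) ≈ (-3.6, -32.0).
Distances from that point to each station vs reported:
  A: calculated 49.2 vs reported 49.2 → residual 0.0 km
  B: calculated 223.6 vs reported 223.6 → residual 0.0 km
  C: calculated 102.5 vs reported 54.2 → residual 48.3 km
  D: calculated 146.4 vs reported 146.4 → residual 0.0 km
A, B, D are mutually consistent (residuals ≈ 0); C is off by 48.3 km.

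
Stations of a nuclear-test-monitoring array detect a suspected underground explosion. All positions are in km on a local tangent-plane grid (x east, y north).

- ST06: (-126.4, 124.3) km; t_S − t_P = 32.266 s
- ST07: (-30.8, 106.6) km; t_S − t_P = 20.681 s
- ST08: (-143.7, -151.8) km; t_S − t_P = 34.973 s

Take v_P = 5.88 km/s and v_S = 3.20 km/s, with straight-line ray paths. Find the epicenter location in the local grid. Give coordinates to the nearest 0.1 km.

Distance from S−P lag: d = Δt · v_P v_S / (v_P − v_S) = Δt · (5.88·3.20)/(5.88−3.20) ≈ 7.0209·Δt.
So d_ST06 = 226.54, d_ST07 = 145.20, d_ST08 = 245.54 km.
Circle about each station: (x + 126.4)² + (y − 124.3)² = 226.54²; (x + 30.8)² + (y − 106.6)² = 145.20²; (x + 143.7)² + (y + 151.8)² = 245.54².
Subtracting the ST06 equation from the ST07 and ST08 equations removes the quadratic terms:
191.2 x − 35.4 y = 11122.08
-34.6 x − 552.2 y = 3295.96
Solving the 2×2 system: x ≈ 56.4, y ≈ -9.5 km.

(56.4, -9.5)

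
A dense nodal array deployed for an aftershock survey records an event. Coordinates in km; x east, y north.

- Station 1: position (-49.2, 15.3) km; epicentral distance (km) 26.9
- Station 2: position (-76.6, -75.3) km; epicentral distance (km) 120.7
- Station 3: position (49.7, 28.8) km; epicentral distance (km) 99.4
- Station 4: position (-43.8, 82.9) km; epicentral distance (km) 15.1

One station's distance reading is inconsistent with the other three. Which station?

Station 4

Solve using three stations at a time. Using Station 1, Station 2, Station 3 (subtract circle equations pairwise → linear system) gives (x, y) ≈ (-48.8, 42.1).
Distances from that point to each station vs reported:
  Station 1: calculated 26.8 vs reported 26.9 → residual 0.1 km
  Station 2: calculated 120.7 vs reported 120.7 → residual 0.0 km
  Station 3: calculated 99.4 vs reported 99.4 → residual 0.0 km
  Station 4: calculated 41.1 vs reported 15.1 → residual 26.0 km
Station 1, Station 2, Station 3 are mutually consistent (residuals ≈ 0); Station 4 is off by 26.0 km.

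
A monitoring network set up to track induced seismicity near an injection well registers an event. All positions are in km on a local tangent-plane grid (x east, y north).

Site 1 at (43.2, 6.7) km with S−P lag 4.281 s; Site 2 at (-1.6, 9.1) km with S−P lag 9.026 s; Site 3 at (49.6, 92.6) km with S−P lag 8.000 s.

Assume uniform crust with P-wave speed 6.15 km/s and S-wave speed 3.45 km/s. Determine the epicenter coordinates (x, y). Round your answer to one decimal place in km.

(65.6, 31.8)

Distance from S−P lag: d = Δt · v_P v_S / (v_P − v_S) = Δt · (6.15·3.45)/(6.15−3.45) ≈ 7.8583·Δt.
So d_Site 1 = 33.64, d_Site 2 = 70.93, d_Site 3 = 62.87 km.
Circle about each station: (x − 43.2)² + (y − 6.7)² = 33.64²; (x + 1.6)² + (y − 9.1)² = 70.93²; (x − 49.6)² + (y − 92.6)² = 62.87².
Subtracting the Site 1 equation from the Site 2 and Site 3 equations removes the quadratic terms:
-89.6 x + 4.8 y = -5725.18
12.8 x + 171.8 y = 6302.80
Solving the 2×2 system: x ≈ 65.6, y ≈ 31.8 km.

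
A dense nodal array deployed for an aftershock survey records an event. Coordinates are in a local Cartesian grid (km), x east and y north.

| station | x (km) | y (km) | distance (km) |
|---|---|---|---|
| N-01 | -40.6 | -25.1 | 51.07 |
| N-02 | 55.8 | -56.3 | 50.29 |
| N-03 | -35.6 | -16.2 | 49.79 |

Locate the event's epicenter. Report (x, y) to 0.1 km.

(8.4, -39.5)

Circle about each station: (x + 40.6)² + (y + 25.1)² = 51.07²; (x − 55.8)² + (y + 56.3)² = 50.29²; (x + 35.6)² + (y + 16.2)² = 49.79².
Subtracting the N-01 equation from the N-02 and N-03 equations removes the quadratic terms:
192.8 x − 62.4 y = 4084.02
10.0 x + 17.8 y = -619.47
Solving the 2×2 system: x ≈ 8.4, y ≈ -39.5 km.
Check against N-01 (with the unrounded x, y): √((x + 40.6)²+(y + 25.1)²) = 51.07 ≈ 51.07 km. ✓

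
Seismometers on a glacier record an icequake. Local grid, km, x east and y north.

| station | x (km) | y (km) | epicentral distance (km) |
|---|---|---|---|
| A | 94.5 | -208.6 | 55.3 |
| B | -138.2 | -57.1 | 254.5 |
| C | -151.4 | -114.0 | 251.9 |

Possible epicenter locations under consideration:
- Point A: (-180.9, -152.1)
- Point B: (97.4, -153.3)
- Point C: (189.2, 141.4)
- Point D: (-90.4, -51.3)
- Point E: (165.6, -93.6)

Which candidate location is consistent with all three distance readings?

Point B

For each candidate, compare |candidate − station| to the reported distance:
Point A: residuals A 225.8, B 150.3, C 203.7 → max 225.8 km
Point B: residuals A 0.1, B 0.0, C 0.0 → max 0.1 km
Point C: residuals A 307.3, B 128.4, C 173.8 → max 307.3 km
Point D: residuals A 187.5, B 206.3, C 164.4 → max 206.3 km
Point E: residuals A 79.9, B 51.5, C 65.8 → max 79.9 km
Only Point B has all residuals ≈ 0.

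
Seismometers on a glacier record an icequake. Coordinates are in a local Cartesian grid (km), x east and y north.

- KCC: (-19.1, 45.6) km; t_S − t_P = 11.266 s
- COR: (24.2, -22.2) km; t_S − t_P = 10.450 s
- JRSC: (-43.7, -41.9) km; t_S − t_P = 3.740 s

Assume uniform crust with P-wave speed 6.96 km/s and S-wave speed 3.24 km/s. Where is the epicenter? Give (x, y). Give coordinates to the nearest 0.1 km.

(-39.1, -19.7)

Distance from S−P lag: d = Δt · v_P v_S / (v_P − v_S) = Δt · (6.96·3.24)/(6.96−3.24) ≈ 6.0619·Δt.
So d_KCC = 68.29, d_COR = 63.35, d_JRSC = 22.67 km.
Circle about each station: (x + 19.1)² + (y − 45.6)² = 68.29²; (x − 24.2)² + (y + 22.2)² = 63.35²; (x + 43.7)² + (y + 41.9)² = 22.67².
Subtracting the KCC equation from the COR and JRSC equations removes the quadratic terms:
86.6 x − 135.6 y = -715.39
-49.2 x − 175.0 y = 5370.73
Solving the 2×2 system: x ≈ -39.1, y ≈ -19.7 km.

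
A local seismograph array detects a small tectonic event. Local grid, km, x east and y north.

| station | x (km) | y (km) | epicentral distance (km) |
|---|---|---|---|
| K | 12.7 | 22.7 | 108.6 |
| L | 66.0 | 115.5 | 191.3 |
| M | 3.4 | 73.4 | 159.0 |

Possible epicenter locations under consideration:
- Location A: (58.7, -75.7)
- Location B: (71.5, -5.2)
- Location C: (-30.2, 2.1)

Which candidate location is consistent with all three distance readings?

Location A

For each candidate, compare |candidate − station| to the reported distance:
Location A: residuals K 0.0, L 0.0, M 0.0 → max 0.0 km
Location B: residuals K 43.5, L 70.5, M 55.0 → max 70.5 km
Location C: residuals K 61.0, L 42.6, M 80.2 → max 80.2 km
Only Location A has all residuals ≈ 0.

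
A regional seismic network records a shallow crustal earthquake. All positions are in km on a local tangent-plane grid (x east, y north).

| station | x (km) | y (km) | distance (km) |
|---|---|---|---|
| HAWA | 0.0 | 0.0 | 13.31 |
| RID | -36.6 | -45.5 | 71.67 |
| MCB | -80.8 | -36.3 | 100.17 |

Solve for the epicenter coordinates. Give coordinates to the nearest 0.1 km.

Circle about each station: x² + y² = 13.31²; (x + 36.6)² + (y + 45.5)² = 71.67²; (x + 80.8)² + (y + 36.3)² = 100.17².
Subtracting pairs of circle equations eliminates x²+y² and gives linear equations (the radical axes):
-73.2 x − 91.0 y = -1549.62
-161.6 x − 72.6 y = -2010.54
Solving the 2×2 system: x ≈ 7.5, y ≈ 11.0 km.
Check against HAWA (with the unrounded x, y): √(x²+y²) = 13.31 ≈ 13.31 km. ✓

x ≈ 7.5 km, y ≈ 11.0 km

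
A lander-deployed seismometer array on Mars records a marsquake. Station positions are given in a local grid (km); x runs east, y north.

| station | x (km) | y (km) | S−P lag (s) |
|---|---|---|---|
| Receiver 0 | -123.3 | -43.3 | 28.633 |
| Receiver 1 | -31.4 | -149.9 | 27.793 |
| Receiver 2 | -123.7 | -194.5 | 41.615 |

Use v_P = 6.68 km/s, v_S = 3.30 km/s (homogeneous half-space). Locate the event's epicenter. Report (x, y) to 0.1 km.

(56.0, 8.9)

Distance from S−P lag: d = Δt · v_P v_S / (v_P − v_S) = Δt · (6.68·3.30)/(6.68−3.30) ≈ 6.5219·Δt.
So d_Receiver 0 = 186.74, d_Receiver 1 = 181.26, d_Receiver 2 = 271.41 km.
Circle about each station: (x + 123.3)² + (y + 43.3)² = 186.74²; (x + 31.4)² + (y + 149.9)² = 181.26²; (x + 123.7)² + (y + 194.5)² = 271.41².
Subtracting pairs of circle equations eliminates x²+y² and gives linear equations (the radical axes):
183.8 x − 213.2 y = 8394.83
-0.8 x − 302.4 y = -2737.40
Solving the 2×2 system: x ≈ 56.0, y ≈ 8.9 km.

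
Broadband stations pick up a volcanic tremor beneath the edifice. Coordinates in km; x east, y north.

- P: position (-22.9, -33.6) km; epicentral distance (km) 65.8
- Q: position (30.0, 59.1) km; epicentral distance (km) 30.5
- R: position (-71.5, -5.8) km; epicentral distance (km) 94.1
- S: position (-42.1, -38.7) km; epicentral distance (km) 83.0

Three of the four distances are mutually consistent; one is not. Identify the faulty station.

Solve using three stations at a time. Using P, R, S (subtract circle equations pairwise → linear system) gives (x, y) ≈ (20.1, 16.6).
Distances from that point to each station vs reported:
  P: calculated 66.1 vs reported 65.8 → residual 0.3 km
  Q: calculated 43.6 vs reported 30.5 → residual 13.1 km
  R: calculated 94.3 vs reported 94.1 → residual 0.2 km
  S: calculated 83.3 vs reported 83.0 → residual 0.3 km
P, R, S are mutually consistent (residuals ≈ 0); Q is off by 13.1 km.

Q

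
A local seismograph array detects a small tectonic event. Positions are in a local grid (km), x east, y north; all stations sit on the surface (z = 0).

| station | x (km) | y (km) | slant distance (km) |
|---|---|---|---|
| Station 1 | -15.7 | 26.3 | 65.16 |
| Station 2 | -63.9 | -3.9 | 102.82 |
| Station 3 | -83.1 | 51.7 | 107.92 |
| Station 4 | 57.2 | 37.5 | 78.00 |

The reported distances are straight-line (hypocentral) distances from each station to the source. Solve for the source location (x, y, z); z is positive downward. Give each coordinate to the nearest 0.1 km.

x ≈ 6.6 km, y ≈ 41.9 km, depth ≈ 59.2 km

Each station gives a sphere (x−x_i)² + (y−y_i)² + z² = d_i² (stations at z=0).
Subtracting the Station 1 sphere from Station 2 and Station 3: z² cancels, leaving linear equations in x and y:
-96.4 x − 60.4 y = -3165.89
-134.8 x + 50.8 y = 1239.42
Solving: x ≈ 6.593, y ≈ 41.893 km (keep extra digits for the depth step; rounded: 6.6, 41.9).
Then from the Station 1 sphere: z² = 65.16² − (x + 15.7)² − (y − 26.3)² with x = 6.593, y = 41.893, so z ≈ 59.209 ≈ 59.2 km.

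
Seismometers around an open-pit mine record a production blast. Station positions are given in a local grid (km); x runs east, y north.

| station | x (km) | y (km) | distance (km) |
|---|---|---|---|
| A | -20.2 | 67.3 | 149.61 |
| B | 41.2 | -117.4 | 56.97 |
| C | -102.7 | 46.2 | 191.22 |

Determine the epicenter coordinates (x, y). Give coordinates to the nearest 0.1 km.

Circle about each station: (x + 20.2)² + (y − 67.3)² = 149.61²; (x − 41.2)² + (y + 117.4)² = 56.97²; (x + 102.7)² + (y − 46.2)² = 191.22².
Subtracting pairs of circle equations eliminates x²+y² and gives linear equations (the radical axes):
122.8 x − 369.4 y = 29680.44
-165.0 x − 42.2 y = -6437.54
Solving the 2×2 system: x ≈ 54.9, y ≈ -62.1 km.
Check against A (with the unrounded x, y): √((x + 20.2)²+(y − 67.3)²) = 149.61 ≈ 149.61 km. ✓

x ≈ 54.9 km, y ≈ -62.1 km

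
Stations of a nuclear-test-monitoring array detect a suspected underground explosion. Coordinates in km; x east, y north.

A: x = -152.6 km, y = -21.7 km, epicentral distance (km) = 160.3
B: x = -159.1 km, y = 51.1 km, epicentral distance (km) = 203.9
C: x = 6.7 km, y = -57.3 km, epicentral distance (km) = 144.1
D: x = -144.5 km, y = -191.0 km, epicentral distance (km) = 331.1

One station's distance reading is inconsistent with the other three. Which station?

A

Solve using three stations at a time. Using B, C, D (subtract circle equations pairwise → linear system) gives (x, y) ≈ (42.4, 82.3).
Distances from that point to each station vs reported:
  A: calculated 221.0 vs reported 160.3 → residual 60.7 km
  B: calculated 203.9 vs reported 203.9 → residual 0.0 km
  C: calculated 144.1 vs reported 144.1 → residual 0.0 km
  D: calculated 331.1 vs reported 331.1 → residual 0.0 km
B, C, D are mutually consistent (residuals ≈ 0); A is off by 60.7 km.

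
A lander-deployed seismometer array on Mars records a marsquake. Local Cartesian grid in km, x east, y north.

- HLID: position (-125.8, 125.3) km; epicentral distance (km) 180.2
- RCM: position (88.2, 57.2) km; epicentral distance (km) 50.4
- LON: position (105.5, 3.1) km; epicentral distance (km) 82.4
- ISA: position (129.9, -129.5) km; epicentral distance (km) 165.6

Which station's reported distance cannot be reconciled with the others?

ISA

Solve using three stations at a time. Using HLID, RCM, LON (subtract circle equations pairwise → linear system) gives (x, y) ≈ (38.2, 50.7).
Distances from that point to each station vs reported:
  HLID: calculated 180.2 vs reported 180.2 → residual 0.0 km
  RCM: calculated 50.4 vs reported 50.4 → residual 0.0 km
  LON: calculated 82.4 vs reported 82.4 → residual 0.0 km
  ISA: calculated 202.2 vs reported 165.6 → residual 36.6 km
HLID, RCM, LON are mutually consistent (residuals ≈ 0); ISA is off by 36.6 km.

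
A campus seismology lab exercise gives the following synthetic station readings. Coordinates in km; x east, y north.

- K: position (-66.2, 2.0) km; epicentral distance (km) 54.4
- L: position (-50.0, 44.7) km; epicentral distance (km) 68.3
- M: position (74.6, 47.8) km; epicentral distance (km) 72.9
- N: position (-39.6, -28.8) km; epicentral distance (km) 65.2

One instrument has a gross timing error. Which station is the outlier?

K

Solve using three stations at a time. Using L, M, N (subtract circle equations pairwise → linear system) gives (x, y) ≈ (10.5, 13.0).
Distances from that point to each station vs reported:
  K: calculated 77.5 vs reported 54.4 → residual 23.1 km
  L: calculated 68.3 vs reported 68.3 → residual 0.0 km
  M: calculated 72.9 vs reported 72.9 → residual 0.0 km
  N: calculated 65.2 vs reported 65.2 → residual 0.0 km
L, M, N are mutually consistent (residuals ≈ 0); K is off by 23.1 km.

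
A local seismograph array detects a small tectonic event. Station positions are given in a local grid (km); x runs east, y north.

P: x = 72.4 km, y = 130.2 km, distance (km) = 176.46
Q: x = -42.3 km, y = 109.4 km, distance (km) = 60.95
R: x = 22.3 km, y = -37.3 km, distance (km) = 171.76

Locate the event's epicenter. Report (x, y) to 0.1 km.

(-98.2, 85.1)

Circle about each station: (x − 72.4)² + (y − 130.2)² = 176.46²; (x + 42.3)² + (y − 109.4)² = 60.95²; (x − 22.3)² + (y + 37.3)² = 171.76².
Subtracting the P equation from the Q and R equations removes the quadratic terms:
-229.4 x − 41.6 y = 18987.08
-100.2 x − 335.0 y = -18668.59
Solving the 2×2 system: x ≈ -98.2, y ≈ 85.1 km.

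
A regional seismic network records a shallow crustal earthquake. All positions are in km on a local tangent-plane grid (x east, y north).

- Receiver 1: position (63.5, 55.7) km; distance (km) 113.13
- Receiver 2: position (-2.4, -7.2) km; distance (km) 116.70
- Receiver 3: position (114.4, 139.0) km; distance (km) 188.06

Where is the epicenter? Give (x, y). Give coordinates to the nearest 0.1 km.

Circle about each station: (x − 63.5)² + (y − 55.7)² = 113.13²; (x + 2.4)² + (y + 7.2)² = 116.70²; (x − 114.4)² + (y − 139.0)² = 188.06².
Subtracting the Receiver 1 equation from the Receiver 2 and Receiver 3 equations removes the quadratic terms:
-131.8 x − 125.8 y = -7897.63
101.8 x + 166.6 y = 2705.45
Solving the 2×2 system: x ≈ 106.6, y ≈ -48.9 km.

106.6 km east, -48.9 km north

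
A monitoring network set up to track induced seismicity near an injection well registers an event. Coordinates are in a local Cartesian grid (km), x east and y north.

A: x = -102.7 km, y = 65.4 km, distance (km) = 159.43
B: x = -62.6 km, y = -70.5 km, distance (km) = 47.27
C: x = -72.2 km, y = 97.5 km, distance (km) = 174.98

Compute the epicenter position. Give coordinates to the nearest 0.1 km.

x ≈ -15.4 km, y ≈ -68.0 km

Circle about each station: (x + 102.7)² + (y − 65.4)² = 159.43²; (x + 62.6)² + (y + 70.5)² = 47.27²; (x + 72.2)² + (y − 97.5)² = 174.98².
Subtracting the A equation from the B and C equations removes the quadratic terms:
80.2 x − 271.8 y = 17248.03
61.0 x + 64.2 y = -5305.44
Solving the 2×2 system: x ≈ -15.4, y ≈ -68.0 km.
Check against A (with the unrounded x, y): √((x + 102.7)²+(y − 65.4)²) = 159.43 ≈ 159.43 km. ✓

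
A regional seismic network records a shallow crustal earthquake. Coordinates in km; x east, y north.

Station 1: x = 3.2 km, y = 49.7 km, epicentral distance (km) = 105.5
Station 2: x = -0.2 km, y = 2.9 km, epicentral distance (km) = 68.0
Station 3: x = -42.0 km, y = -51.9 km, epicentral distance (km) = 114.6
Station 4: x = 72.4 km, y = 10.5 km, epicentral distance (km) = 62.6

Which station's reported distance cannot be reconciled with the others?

Station 3

Solve using three stations at a time. Using Station 1, Station 2, Station 4 (subtract circle equations pairwise → linear system) gives (x, y) ≈ (46.5, -46.5).
Distances from that point to each station vs reported:
  Station 1: calculated 105.5 vs reported 105.5 → residual 0.0 km
  Station 2: calculated 68.0 vs reported 68.0 → residual 0.0 km
  Station 3: calculated 88.7 vs reported 114.6 → residual 25.9 km
  Station 4: calculated 62.6 vs reported 62.6 → residual 0.0 km
Station 1, Station 2, Station 4 are mutually consistent (residuals ≈ 0); Station 3 is off by 25.9 km.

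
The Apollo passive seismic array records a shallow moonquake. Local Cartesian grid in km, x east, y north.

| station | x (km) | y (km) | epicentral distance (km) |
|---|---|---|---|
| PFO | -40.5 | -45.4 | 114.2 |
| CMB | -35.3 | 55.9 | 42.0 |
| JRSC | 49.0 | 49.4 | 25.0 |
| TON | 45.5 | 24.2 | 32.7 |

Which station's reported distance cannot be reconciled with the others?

CMB

Solve using three stations at a time. Using PFO, JRSC, TON (subtract circle equations pairwise → linear system) gives (x, y) ≈ (24.0, 48.8).
Distances from that point to each station vs reported:
  PFO: calculated 114.2 vs reported 114.2 → residual 0.0 km
  CMB: calculated 59.7 vs reported 42.0 → residual 17.7 km
  JRSC: calculated 25.0 vs reported 25.0 → residual 0.0 km
  TON: calculated 32.7 vs reported 32.7 → residual 0.0 km
PFO, JRSC, TON are mutually consistent (residuals ≈ 0); CMB is off by 17.7 km.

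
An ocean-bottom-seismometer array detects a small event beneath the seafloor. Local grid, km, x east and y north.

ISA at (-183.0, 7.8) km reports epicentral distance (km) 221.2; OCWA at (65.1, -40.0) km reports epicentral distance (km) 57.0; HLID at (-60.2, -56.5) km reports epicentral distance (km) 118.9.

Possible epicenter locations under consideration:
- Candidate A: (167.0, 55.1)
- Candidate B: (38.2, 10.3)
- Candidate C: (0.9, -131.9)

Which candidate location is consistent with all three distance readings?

For each candidate, compare |candidate − station| to the reported distance:
Candidate A: residuals ISA 132.0, OCWA 82.4, HLID 134.2 → max 134.2 km
Candidate B: residuals ISA 0.0, OCWA 0.0, HLID 0.0 → max 0.0 km
Candidate C: residuals ISA 9.7, OCWA 55.1, HLID 21.9 → max 55.1 km
Only Candidate B has all residuals ≈ 0.

Candidate B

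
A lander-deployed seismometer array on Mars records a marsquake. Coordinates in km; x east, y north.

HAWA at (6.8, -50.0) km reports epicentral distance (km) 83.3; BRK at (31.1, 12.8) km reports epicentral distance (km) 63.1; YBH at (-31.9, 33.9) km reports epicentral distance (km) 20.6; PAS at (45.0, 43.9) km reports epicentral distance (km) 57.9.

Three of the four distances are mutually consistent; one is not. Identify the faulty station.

Solve using three stations at a time. Using HAWA, YBH, PAS (subtract circle equations pairwise → linear system) gives (x, y) ≈ (-11.5, 31.3).
Distances from that point to each station vs reported:
  HAWA: calculated 83.3 vs reported 83.3 → residual 0.0 km
  BRK: calculated 46.4 vs reported 63.1 → residual 16.7 km
  YBH: calculated 20.6 vs reported 20.6 → residual 0.0 km
  PAS: calculated 57.9 vs reported 57.9 → residual 0.0 km
HAWA, YBH, PAS are mutually consistent (residuals ≈ 0); BRK is off by 16.7 km.

BRK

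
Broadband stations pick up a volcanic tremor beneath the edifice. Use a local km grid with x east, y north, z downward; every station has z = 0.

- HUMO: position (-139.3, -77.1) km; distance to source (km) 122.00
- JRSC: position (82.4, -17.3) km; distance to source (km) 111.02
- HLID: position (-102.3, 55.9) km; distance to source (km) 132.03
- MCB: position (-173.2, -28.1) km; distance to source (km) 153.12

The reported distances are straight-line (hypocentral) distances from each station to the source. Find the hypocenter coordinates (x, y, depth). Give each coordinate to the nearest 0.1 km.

x ≈ -22.6 km, y ≈ -47.5 km, depth ≈ 19.7 km

Each station gives a sphere (x−x_i)² + (y−y_i)² + z² = d_i² (stations at z=0).
Subtracting the HUMO sphere from JRSC and HLID: z² cancels, leaving linear equations in x and y:
443.4 x + 119.6 y = -15701.29
74.0 x + 266.0 y = -14306.72
Solving: x ≈ -22.599, y ≈ -47.498 km (keep extra digits for the depth step; rounded: -22.6, -47.5).
Then from the HUMO sphere: z² = 122.00² − (x + 139.3)² − (y + 77.1)² with x = -22.599, y = -47.498, so z ≈ 19.713 ≈ 19.7 km.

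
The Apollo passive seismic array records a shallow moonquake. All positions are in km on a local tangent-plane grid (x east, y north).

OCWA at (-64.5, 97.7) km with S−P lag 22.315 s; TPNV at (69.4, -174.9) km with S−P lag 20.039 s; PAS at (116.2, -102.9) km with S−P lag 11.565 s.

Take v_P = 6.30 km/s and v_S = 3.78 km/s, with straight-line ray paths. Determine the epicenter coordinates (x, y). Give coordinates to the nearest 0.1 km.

125.4 km east, 6.0 km north

Distance from S−P lag: d = Δt · v_P v_S / (v_P − v_S) = Δt · (6.30·3.78)/(6.30−3.78) ≈ 9.4500·Δt.
So d_OCWA = 210.88, d_TPNV = 189.37, d_PAS = 109.29 km.
Circle about each station: (x + 64.5)² + (y − 97.7)² = 210.88²; (x − 69.4)² + (y + 174.9)² = 189.37²; (x − 116.2)² + (y + 102.9)² = 109.29².
Subtracting the OCWA equation from the TPNV and PAS equations removes the quadratic terms:
267.8 x − 545.2 y = 30310.21
361.4 x − 401.2 y = 42911.38
Solving the 2×2 system: x ≈ 125.4, y ≈ 6.0 km.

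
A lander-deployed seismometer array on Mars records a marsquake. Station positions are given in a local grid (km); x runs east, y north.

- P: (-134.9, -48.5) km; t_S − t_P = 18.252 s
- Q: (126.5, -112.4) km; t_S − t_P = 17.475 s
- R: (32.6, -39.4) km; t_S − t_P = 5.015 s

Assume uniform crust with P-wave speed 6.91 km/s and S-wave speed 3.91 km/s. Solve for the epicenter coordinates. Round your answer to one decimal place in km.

(20.8, 4.2)

Distance from S−P lag: d = Δt · v_P v_S / (v_P − v_S) = Δt · (6.91·3.91)/(6.91−3.91) ≈ 9.0060·Δt.
So d_P = 164.38, d_Q = 157.38, d_R = 45.17 km.
Circle about each station: (x + 134.9)² + (y + 48.5)² = 164.38²; (x − 126.5)² + (y + 112.4)² = 157.38²; (x − 32.6)² + (y + 39.4)² = 45.17².
Subtracting the P equation from the Q and R equations removes the quadratic terms:
522.8 x − 127.8 y = 10338.07
335.0 x + 18.2 y = 7045.32
Solving the 2×2 system: x ≈ 20.8, y ≈ 4.2 km.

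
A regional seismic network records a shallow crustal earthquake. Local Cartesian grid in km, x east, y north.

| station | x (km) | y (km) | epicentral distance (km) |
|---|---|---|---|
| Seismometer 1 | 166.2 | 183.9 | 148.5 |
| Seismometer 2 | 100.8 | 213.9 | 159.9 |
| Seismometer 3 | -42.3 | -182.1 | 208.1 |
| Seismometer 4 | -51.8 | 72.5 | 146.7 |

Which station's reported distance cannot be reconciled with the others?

Seismometer 3

Solve using three stations at a time. Using Seismometer 1, Seismometer 2, Seismometer 4 (subtract circle equations pairwise → linear system) gives (x, y) ≈ (93.9, 54.0).
Distances from that point to each station vs reported:
  Seismometer 1: calculated 148.7 vs reported 148.5 → residual 0.2 km
  Seismometer 2: calculated 160.1 vs reported 159.9 → residual 0.2 km
  Seismometer 3: calculated 272.6 vs reported 208.1 → residual 64.5 km
  Seismometer 4: calculated 146.9 vs reported 146.7 → residual 0.2 km
Seismometer 1, Seismometer 2, Seismometer 4 are mutually consistent (residuals ≈ 0); Seismometer 3 is off by 64.5 km.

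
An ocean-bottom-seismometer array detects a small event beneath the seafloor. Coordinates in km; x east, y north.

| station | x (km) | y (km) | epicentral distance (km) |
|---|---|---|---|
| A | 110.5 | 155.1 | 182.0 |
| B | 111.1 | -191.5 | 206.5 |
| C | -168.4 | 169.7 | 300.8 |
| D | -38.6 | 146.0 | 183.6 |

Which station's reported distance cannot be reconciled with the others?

Solve using three stations at a time. Using B, C, D (subtract circle equations pairwise → linear system) gives (x, y) ≈ (88.9, 13.8).
Distances from that point to each station vs reported:
  A: calculated 142.9 vs reported 182.0 → residual 39.1 km
  B: calculated 206.5 vs reported 206.5 → residual 0.0 km
  C: calculated 300.8 vs reported 300.8 → residual 0.0 km
  D: calculated 183.6 vs reported 183.6 → residual 0.0 km
B, C, D are mutually consistent (residuals ≈ 0); A is off by 39.1 km.

A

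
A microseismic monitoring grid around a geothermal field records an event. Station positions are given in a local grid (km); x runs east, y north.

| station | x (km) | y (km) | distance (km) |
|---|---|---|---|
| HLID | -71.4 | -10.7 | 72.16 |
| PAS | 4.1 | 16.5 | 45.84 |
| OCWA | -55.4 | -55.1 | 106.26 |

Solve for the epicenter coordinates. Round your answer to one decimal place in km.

Circle about each station: (x + 71.4)² + (y + 10.7)² = 72.16²; (x − 4.1)² + (y − 16.5)² = 45.84²; (x + 55.4)² + (y + 55.1)² = 106.26².
Subtracting the HLID equation from the PAS and OCWA equations removes the quadratic terms:
151.0 x + 54.4 y = -1817.63
32.0 x − 88.8 y = -5191.40
Solving the 2×2 system: x ≈ -29.3, y ≈ 47.9 km.

x ≈ -29.3 km, y ≈ 47.9 km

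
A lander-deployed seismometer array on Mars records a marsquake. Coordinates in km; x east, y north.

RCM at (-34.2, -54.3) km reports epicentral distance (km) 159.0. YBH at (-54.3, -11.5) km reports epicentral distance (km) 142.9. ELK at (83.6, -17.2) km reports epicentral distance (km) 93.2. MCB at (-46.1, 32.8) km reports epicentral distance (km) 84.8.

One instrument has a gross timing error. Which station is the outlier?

Solve using three stations at a time. Using RCM, YBH, ELK (subtract circle equations pairwise → linear system) gives (x, y) ≈ (60.8, 73.2).
Distances from that point to each station vs reported:
  RCM: calculated 159.0 vs reported 159.0 → residual 0.0 km
  YBH: calculated 142.9 vs reported 142.9 → residual 0.0 km
  ELK: calculated 93.3 vs reported 93.2 → residual 0.1 km
  MCB: calculated 114.3 vs reported 84.8 → residual 29.5 km
RCM, YBH, ELK are mutually consistent (residuals ≈ 0); MCB is off by 29.5 km.

MCB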